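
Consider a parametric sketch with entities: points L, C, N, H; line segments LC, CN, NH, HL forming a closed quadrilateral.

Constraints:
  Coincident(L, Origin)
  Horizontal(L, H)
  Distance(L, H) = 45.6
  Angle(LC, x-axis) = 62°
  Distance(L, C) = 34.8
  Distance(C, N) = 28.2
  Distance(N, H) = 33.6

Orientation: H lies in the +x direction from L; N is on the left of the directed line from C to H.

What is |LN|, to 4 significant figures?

55.66

L is at the origin; L and H share the same y with |LH| = 45.6 and H in +x, so H = (45.6, 0). LC runs at 62.0° with |LC| = 34.8, so C = (16.34, 30.73). N is determined by |CN| = 28.2 and |NH| = 33.6 together: it lies at the intersection of circle(C, 28.2) and circle(H, 33.6). With |CH| = 42.43, the foot of the radical line on CH is 17.28 from C and the perpendicular offset is √(28.2² − 17.28²) = 22.28. Taking the left-of-CH solution: N = (44.39, 33.58).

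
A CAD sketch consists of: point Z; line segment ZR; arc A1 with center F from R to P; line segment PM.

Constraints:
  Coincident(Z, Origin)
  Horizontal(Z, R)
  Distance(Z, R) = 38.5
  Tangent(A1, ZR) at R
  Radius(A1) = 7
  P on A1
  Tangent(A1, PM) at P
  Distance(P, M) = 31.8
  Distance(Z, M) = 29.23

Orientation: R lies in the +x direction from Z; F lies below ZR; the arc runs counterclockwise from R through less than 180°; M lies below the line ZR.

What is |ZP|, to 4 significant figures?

33.29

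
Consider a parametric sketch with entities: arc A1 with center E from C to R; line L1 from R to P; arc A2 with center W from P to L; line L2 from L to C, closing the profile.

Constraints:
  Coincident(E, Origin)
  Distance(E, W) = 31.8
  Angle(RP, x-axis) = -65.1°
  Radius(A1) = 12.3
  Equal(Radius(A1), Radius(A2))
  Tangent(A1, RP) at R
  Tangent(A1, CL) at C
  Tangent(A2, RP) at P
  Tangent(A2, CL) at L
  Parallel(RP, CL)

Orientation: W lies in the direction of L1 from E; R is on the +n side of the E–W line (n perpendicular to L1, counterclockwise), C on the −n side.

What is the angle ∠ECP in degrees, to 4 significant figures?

52.28°

Tangency of A1 to both parallel lines with radius 12.3 puts R and C at E ± 12.3·n: R = (11.16, 5.179), C = (-11.16, -5.179). Equal radii place P and L the same way about W: P = W + 12.3·n = (24.55, -23.67), L = W − 12.3·n = (2.232, -34.02). Then cos ∠ECP = CE·CP / (|CE||CP|), giving 52.28°.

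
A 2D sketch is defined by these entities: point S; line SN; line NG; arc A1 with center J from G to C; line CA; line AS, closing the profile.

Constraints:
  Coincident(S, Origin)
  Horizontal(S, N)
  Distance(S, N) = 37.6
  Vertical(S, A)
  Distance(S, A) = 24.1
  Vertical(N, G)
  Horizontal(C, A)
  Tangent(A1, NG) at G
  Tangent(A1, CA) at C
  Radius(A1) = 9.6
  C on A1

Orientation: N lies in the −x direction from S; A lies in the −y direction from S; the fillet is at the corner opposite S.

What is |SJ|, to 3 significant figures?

31.5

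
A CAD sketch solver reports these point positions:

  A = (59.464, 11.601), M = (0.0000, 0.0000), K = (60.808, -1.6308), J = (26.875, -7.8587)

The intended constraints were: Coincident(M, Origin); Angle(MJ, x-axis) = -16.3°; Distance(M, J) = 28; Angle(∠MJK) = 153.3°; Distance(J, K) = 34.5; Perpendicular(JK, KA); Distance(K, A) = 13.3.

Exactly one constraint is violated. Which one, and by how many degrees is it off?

Perpendicular(JK, KA) — off by 4.60°.

M = (0.00, 0.00) ✓; MJ at -16.30° ✓; |MJ| = 28.00 ✓; ∠MJK = 153.3° ✓; |JK| = 34.50 ✓; ∠(JK, KA) = 85.40° ✗; |KA| = 13.30 ✓.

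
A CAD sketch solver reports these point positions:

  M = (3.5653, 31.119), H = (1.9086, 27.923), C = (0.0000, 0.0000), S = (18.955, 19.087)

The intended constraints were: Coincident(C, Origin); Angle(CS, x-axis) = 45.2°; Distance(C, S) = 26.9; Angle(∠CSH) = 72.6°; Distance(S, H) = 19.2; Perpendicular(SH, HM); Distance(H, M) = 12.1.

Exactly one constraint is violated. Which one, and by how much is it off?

Distance(H, M) = 12.1 — off by 8.50.

C = (0.00, 0.00) ✓; CS at 45.20° ✓; |CS| = 26.90 ✓; ∠CSH = 72.60° ✓; |SH| = 19.20 ✓; ∠(SH, HM) = 90.00° ✓; |HM| = 3.600 ✗.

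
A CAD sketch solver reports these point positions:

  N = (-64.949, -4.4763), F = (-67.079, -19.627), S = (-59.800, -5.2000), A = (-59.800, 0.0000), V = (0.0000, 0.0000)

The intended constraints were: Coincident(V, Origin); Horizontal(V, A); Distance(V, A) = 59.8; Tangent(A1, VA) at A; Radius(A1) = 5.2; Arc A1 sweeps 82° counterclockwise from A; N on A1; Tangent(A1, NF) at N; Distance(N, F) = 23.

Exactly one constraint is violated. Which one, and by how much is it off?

Distance(N, F) = 23 — off by 7.70.

V = (0.00, 0.00) ✓; V.y = 0.00, A.y = 0.00 ✓; |VA| = 59.80 ✓; ∠(SA, AV) = 90.00° ✓; |SA| = 5.200 ✓; bearing(S→N) − bearing(S→A) = 82.00° ✓; |SN| = 5.200 ✓; ∠(SN, NF) = 90.00° ✓; |NF| = 15.30 ✗.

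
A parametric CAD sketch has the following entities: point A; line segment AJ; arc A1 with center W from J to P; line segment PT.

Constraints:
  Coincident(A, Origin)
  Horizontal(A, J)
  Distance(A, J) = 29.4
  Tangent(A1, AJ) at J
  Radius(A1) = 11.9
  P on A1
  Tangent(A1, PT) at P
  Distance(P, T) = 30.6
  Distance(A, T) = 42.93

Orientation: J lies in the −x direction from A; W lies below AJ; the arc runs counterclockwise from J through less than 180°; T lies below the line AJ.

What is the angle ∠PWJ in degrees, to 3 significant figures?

140°

A is at the origin; AJ is horizontal with |AJ| = 29.4 and J on the −x side, so J = (-29.4, 0.00). Since A1 is tangent to AJ there, WJ ⟂ AJ, so W = J + (0, -11.9) = (-29.4, -11.9). Since WP ⟂ PT (tangency), |WT| = √(11.9² + 30.6²) = 32.8 regardless of where P sits on A1. So T lies on both circle(A, 42.93) and circle(W, 32.8); the below-AJ intersection is T = (-13.6, -40.7). P is the foot of the tangent from T: P = (-37.1, -21.0).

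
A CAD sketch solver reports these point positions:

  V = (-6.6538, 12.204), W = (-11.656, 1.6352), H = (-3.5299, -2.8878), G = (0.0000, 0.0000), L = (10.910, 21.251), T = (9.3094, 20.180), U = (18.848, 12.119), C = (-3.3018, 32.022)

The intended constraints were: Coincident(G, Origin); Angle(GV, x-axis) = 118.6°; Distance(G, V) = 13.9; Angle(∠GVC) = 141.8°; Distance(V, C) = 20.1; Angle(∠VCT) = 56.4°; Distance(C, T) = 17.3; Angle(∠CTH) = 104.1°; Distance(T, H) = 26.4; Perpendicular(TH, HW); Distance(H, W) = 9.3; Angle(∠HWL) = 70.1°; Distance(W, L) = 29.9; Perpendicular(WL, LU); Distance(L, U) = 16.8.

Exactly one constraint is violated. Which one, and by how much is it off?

Distance(L, U) = 16.8 — off by 4.70.

G = (0.00, 0.00) ✓; GV at 118.6° ✓; |GV| = 13.90 ✓; ∠GVC = 141.8° ✓; |VC| = 20.10 ✓; ∠VCT = 56.40° ✓; |CT| = 17.30 ✓; ∠CTH = 104.1° ✓; |TH| = 26.40 ✓; ∠(TH, HW) = 90.00° ✓; |HW| = 9.300 ✓; ∠HWL = 70.10° ✓; |WL| = 29.90 ✓; ∠(WL, LU) = 90.00° ✓; |LU| = 12.10 ✗.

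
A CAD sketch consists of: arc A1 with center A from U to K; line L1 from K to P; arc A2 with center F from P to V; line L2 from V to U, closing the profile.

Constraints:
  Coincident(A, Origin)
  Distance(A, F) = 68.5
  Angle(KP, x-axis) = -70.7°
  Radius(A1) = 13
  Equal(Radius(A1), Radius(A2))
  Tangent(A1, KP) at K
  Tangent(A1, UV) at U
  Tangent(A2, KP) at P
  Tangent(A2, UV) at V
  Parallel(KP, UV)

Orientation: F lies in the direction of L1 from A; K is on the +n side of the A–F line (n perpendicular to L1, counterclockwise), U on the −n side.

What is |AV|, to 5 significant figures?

69.723

The slot axis is L1's direction at -70.7°, so u = (cos -70.7°, sin -70.7°) = (0.33051, -0.94380) and n = (−sin -70.7°, cos -70.7°) = (0.94380, 0.33051). A is at the origin and F lies 68.5 along u from A, so F = 68.5·u = (22.640, -64.650). Tangency of A1 to both parallel lines with radius 13.0 puts K and U at A ± 13.0·n: K = (12.269, 4.2967), U = (-12.269, -4.2967). Equal radii place P and V the same way about F: P = F + 13.0·n = (34.910, -60.354), V = F − 13.0·n = (10.371, -68.947). Then |AV| = |V − A| = 69.723.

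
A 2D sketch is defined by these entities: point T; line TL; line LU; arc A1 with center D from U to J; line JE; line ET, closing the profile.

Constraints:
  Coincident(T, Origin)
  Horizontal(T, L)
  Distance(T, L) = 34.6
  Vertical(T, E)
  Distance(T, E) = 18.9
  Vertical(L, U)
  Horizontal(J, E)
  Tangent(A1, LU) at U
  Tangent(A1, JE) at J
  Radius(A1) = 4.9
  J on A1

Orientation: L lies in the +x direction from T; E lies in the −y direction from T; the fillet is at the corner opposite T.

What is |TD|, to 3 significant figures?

32.8

T is at the origin; T and L share the same y with |TL| = 34.6 and L on the +x side, so L = (34.6, 0.00). T and E share the same x with |TE| = 18.9 and E on the −y side, so E = (0.00, -18.9). The virtual corner opposite T is at (34.6, -18.9). The tangent condition forces DU to be normal to LU and the tangent condition forces DJ to be normal to JE, with radius 4.9, so the center D sits 4.9 in from both sides at D = (29.7, -14.0). Then |TD| = |D − T| = 32.8.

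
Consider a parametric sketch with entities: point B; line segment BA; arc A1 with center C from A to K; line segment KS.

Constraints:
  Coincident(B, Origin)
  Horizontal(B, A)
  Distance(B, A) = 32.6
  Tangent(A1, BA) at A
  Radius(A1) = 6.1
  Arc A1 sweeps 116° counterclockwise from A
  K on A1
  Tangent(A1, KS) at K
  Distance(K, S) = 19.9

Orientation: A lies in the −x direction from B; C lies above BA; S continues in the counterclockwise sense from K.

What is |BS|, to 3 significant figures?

44.7

B is at the origin; BA is horizontal with |BA| = 32.6 and A on the −x side, so A = (-32.6, 0.00). Tangency of A1 to BA means the radius CA is perpendicular to BA, so C = A + (0, 6.1) = (-32.6, 6.10). On A1, A sits at bearing -90° from C; a 116° counterclockwise sweep puts K at bearing 26°, so K = C + 6.1·(cos 26°, sin 26°) = (-27.1, 8.77). Since A1 is tangent to KS there, CK ⟂ KS, so KS runs along (−sin 26°, cos 26°); with |KS| = 19.9, S = (-35.8, 26.7). Then |BS| = |S − B| = 44.7.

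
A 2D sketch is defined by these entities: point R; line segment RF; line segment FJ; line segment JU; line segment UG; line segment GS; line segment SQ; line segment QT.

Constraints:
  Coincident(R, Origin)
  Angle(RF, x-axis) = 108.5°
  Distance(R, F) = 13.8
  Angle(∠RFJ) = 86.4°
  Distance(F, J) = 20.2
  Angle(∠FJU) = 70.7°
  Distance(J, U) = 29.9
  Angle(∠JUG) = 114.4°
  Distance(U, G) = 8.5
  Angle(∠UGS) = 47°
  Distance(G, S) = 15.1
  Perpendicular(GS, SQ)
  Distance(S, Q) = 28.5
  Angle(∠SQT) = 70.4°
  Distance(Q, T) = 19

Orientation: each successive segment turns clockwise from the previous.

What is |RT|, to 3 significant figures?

35.2

R is at the origin; RF runs at 108.5° with length 13.8, so F = (-4.38, 13.1). ∠RFJ = 86.4° gives FJ at 14.9° from the x-axis; with |FJ| = 20.2, J = (15.1, 18.3). ∠FJU = 70.7° gives JU at -94.4° from the x-axis; with |JU| = 29.9, U = (12.8, -11.5). ∠JUG = 114.4° gives UG at -160° from the x-axis; with |UG| = 8.5, G = (4.86, -14.4). ∠UGS = 47.0° gives GS at 67.0° from the x-axis; with |GS| = 15.1, S = (10.8, -0.538). GS is perpendicular to SQ, so SQ runs at -23.0°; with |SQ| = 28.5, Q = (37.0, -11.7). ∠SQT = 70.4° gives QT at -133° from the x-axis; with |QT| = 19.0, T = (24.1, -25.7). Then |RT| = |T − R| = 35.2.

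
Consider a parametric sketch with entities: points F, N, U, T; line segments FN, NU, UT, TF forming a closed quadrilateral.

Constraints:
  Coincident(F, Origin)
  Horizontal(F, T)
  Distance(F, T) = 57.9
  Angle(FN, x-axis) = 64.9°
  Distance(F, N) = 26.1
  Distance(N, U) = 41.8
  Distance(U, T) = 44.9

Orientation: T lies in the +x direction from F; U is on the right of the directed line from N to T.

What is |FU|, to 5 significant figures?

24.380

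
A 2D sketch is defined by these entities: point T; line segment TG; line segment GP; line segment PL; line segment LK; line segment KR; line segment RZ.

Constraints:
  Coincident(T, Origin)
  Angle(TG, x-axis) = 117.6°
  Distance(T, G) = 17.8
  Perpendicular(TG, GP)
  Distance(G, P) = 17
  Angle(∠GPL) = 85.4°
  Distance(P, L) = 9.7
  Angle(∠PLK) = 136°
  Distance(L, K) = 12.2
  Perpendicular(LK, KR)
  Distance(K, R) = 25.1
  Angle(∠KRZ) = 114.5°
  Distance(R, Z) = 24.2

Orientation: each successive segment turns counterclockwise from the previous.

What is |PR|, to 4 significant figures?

26.55

∠PLK = 136.0° gives LK at -13.80° from the x-axis; with |LK| = 12.2, K = (-6.295, -3.220). LK is perpendicular to KR, so KR runs at 76.20°; with |KR| = 25.1, R = (-0.3082, 21.16). Then |PR| = |R − P| = 26.55.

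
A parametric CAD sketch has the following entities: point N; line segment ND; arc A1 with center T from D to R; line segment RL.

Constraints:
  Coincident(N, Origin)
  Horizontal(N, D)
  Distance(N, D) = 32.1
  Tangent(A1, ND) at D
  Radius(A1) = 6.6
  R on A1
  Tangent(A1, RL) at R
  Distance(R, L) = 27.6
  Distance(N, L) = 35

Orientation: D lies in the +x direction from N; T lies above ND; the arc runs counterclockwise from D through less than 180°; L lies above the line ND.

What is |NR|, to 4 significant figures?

38.42

Checks: |TD| = 6.600 ✓; |TR| = 6.600 ✓; ∠(TR, RL) = 90.00° ✓; |RL| = 27.60 ✓; |NL| = 35.00 ✓.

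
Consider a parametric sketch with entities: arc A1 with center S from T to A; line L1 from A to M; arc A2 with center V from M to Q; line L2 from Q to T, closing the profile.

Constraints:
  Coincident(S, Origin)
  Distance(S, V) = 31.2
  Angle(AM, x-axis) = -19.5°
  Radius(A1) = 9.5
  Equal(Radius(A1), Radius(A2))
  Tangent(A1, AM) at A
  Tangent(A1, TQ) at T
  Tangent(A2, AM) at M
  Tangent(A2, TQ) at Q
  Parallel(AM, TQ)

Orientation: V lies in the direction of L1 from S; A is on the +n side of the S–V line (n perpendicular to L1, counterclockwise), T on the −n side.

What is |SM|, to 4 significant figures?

32.61

Tangency of A1 to both parallel lines with radius 9.5 puts A and T at S ± 9.5·n: A = (3.171, 8.955), T = (-3.171, -8.955). Equal radii place M and Q the same way about V: M = V + 9.5·n = (32.58, -1.460), Q = V − 9.5·n = (26.24, -19.37). Then |SM| = |M − S| = 32.61.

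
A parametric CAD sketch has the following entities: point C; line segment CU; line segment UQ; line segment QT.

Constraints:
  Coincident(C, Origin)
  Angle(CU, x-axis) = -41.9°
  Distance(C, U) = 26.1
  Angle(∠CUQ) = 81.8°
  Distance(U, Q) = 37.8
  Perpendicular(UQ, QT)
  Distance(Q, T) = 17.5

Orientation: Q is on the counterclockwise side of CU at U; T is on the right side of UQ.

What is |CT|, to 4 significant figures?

55.13

C is at the origin; CU runs at -41.9° with length 26.1, so U = 26.1·(cos -41.9°, sin -41.9°) = (19.43, -17.43). ∠CUQ = 81.8°, so UQ runs at -41.9° + (180° − 81.8°) = 56.30° from the x-axis; with |UQ| = 37.8, Q = U + 37.8·(cos 56.30°, sin 56.30°) = (40.40, 14.02). UQ ⟂ QT; with |QT| = 17.5 on the right of UQ, T = Q + 17.5·(0.8320, -0.5548) = (54.96, 4.308). Then |CT| = |T − C| = 55.13.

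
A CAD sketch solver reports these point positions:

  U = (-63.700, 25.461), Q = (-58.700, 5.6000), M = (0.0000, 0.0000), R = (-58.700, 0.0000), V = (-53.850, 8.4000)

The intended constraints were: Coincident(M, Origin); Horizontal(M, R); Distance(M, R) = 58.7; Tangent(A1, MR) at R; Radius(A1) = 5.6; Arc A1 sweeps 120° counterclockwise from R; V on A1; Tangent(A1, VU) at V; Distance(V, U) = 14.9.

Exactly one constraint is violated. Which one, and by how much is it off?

Distance(V, U) = 14.9 — off by 4.80.

M = (0.00, 0.00) ✓; M.y = 0.00, R.y = 0.00 ✓; |MR| = 58.70 ✓; ∠(QR, RM) = 90.00° ✓; |QR| = 5.600 ✓; bearing(Q→V) − bearing(Q→R) = 120.0° ✓; |QV| = 5.600 ✓; ∠(QV, VU) = 90.00° ✓; |VU| = 19.70 ✗.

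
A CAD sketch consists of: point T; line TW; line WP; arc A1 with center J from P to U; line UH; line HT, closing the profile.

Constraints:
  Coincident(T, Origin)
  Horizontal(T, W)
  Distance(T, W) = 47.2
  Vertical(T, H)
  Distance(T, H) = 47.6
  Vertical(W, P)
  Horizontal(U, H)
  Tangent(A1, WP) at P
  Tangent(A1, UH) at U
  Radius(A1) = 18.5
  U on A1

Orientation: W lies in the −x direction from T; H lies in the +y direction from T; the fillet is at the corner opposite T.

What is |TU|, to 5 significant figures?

55.583

The virtual corner opposite T is at (-47.200, 47.600). Tangency of A1 to WP means the radius JP is perpendicular to WP and tangency of A1 to UH means the radius JU is perpendicular to UH, with radius 18.5, so the center J sits 18.5 in from both sides at J = (-28.700, 29.100). That places the tangent points at P = (-47.200, 29.100) on WP and U = (-28.700, 47.600) on UH. Then |TU| = |U − T| = 55.583.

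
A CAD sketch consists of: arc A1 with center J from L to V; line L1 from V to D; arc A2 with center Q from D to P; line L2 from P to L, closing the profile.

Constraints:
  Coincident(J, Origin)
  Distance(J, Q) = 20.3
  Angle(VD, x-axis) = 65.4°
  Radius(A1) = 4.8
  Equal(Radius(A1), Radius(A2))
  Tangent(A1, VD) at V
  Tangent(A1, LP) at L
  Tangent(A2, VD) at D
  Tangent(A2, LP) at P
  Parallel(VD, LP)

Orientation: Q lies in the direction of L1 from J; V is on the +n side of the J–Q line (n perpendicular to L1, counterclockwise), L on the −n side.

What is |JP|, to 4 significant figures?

20.86

The slot axis is L1's direction at 65.4°, so u = (cos 65.4°, sin 65.4°) = (0.4163, 0.9092) and n = (−sin 65.4°, cos 65.4°) = (-0.9092, 0.4163). J is at the origin and Q lies 20.3 along u from J, so Q = 20.3·u = (8.451, 18.46). Tangency of A1 to both parallel lines with radius 4.8 puts V and L at J ± 4.8·n: V = (-4.364, 1.998), L = (4.364, -1.998). Equal radii place D and P the same way about Q: D = Q + 4.8·n = (4.086, 20.46), P = Q − 4.8·n = (12.81, 16.46). Then |JP| = |P − J| = 20.86.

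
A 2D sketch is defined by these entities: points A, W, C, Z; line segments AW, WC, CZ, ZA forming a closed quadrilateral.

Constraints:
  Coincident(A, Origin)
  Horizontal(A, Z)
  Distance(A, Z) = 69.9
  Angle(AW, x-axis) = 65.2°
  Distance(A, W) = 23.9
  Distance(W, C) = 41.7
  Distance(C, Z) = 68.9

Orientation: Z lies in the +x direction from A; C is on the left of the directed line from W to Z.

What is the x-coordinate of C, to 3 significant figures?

31.7

A is at the origin; A and Z share the same y with |AZ| = 69.9 and Z in +x, so Z = (69.9, 0). AW runs at 65.2° with |AW| = 23.9, so W = (10.0, 21.7). C is determined by |WC| = 41.7 and |CZ| = 68.9 together: it lies at the intersection of circle(W, 41.7) and circle(Z, 68.9). With |WZ| = 63.7, the foot of the radical line on WZ is 8.22 from W and the perpendicular offset is √(41.7² − 8.22²) = 40.9. Taking the left-of-WZ solution: C = (31.7, 57.3).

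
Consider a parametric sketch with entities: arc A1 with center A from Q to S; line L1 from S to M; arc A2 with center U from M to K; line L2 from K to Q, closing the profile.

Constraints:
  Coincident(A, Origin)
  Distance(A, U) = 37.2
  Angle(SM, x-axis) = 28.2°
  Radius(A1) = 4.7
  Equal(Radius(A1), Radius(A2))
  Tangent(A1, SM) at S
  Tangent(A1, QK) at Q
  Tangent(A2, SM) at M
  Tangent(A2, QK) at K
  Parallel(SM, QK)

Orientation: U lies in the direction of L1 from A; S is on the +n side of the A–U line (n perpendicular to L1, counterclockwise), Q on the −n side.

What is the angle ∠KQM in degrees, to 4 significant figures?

14.18°

Tangency of A1 to both parallel lines with radius 4.7 puts S and Q at A ± 4.7·n: S = (-2.221, 4.142), Q = (2.221, -4.142). Equal radii place M and K the same way about U: M = U + 4.7·n = (30.56, 21.72), K = U − 4.7·n = (35.01, 13.44). Then cos ∠KQM = QK·QM / (|QK||QM|), giving 14.18°.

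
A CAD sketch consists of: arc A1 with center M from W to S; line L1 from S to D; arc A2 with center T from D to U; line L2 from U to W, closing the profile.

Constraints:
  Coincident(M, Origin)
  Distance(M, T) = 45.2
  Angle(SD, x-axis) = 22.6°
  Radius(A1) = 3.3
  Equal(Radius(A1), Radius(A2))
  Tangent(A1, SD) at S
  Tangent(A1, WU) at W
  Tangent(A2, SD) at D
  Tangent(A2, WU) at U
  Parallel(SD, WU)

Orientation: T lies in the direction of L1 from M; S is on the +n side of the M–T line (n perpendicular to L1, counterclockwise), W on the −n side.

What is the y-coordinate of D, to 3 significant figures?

20.4

The slot axis is L1's direction at 22.6°, so u = (cos 22.6°, sin 22.6°) = (0.923, 0.384) and n = (−sin 22.6°, cos 22.6°) = (-0.384, 0.923). M is at the origin and T lies 45.2 along u from M, so T = 45.2·u = (41.7, 17.4). Tangency of A1 to both parallel lines with radius 3.3 puts S and W at M ± 3.3·n: S = (-1.27, 3.05), W = (1.27, -3.05). Equal radii place D and U the same way about T: D = T + 3.3·n = (40.5, 20.4), U = T − 3.3·n = (43.0, 14.3). So D.y = 20.4.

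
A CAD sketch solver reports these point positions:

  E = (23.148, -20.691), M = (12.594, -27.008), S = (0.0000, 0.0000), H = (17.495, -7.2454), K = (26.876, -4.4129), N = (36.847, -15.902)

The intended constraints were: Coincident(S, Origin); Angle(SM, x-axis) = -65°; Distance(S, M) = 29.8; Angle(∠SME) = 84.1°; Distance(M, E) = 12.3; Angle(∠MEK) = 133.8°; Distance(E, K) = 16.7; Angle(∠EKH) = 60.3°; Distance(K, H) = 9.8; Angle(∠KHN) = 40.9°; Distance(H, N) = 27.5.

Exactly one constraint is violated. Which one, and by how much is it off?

Distance(H, N) = 27.5 — off by 6.30.

S = (0.00, 0.00) ✓; SM at -65.00° ✓; |SM| = 29.80 ✓; ∠SME = 84.10° ✓; |ME| = 12.30 ✓; ∠MEK = 133.8° ✓; |EK| = 16.70 ✓; ∠EKH = 60.30° ✓; |KH| = 9.799 ✓; ∠KHN = 40.90° ✓; |HN| = 21.20 ✗.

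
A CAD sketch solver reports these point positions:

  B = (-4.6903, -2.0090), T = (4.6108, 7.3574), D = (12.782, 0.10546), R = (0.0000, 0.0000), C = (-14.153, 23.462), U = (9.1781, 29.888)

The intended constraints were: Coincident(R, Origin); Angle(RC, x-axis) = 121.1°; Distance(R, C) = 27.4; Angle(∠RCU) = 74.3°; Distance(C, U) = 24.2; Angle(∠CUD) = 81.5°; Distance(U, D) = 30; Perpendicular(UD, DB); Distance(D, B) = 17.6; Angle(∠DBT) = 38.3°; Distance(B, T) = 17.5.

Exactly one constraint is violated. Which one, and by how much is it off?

Distance(B, T) = 17.5 — off by 4.30.

R = (0.00, 0.00) ✓; RC at 121.1° ✓; |RC| = 27.40 ✓; ∠RCU = 74.30° ✓; |CU| = 24.20 ✓; ∠CUD = 81.50° ✓; |UD| = 30.00 ✓; ∠(UD, DB) = 90.00° ✓; |DB| = 17.60 ✓; ∠DBT = 38.30° ✓; |BT| = 13.20 ✗.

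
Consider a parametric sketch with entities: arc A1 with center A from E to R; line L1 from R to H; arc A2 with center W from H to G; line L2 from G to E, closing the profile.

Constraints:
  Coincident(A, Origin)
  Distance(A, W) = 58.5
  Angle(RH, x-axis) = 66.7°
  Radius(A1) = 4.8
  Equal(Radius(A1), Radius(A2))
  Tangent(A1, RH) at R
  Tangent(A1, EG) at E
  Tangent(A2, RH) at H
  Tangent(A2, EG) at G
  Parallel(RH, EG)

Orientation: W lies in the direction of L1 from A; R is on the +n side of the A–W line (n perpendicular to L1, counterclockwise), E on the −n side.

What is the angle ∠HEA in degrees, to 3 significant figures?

80.7°

The slot axis is L1's direction at 66.7°, so u = (cos 66.7°, sin 66.7°) = (0.396, 0.918) and n = (−sin 66.7°, cos 66.7°) = (-0.918, 0.396). A is at the origin and W lies 58.5 along u from A, so W = 58.5·u = (23.1, 53.7). Tangency of A1 to both parallel lines with radius 4.8 puts R and E at A ± 4.8·n: R = (-4.41, 1.90), E = (4.41, -1.90). Equal radii place H and G the same way about W: H = W + 4.8·n = (18.7, 55.6), G = W − 4.8·n = (27.5, 51.8). Then cos ∠HEA = EH·EA / (|EH||EA|), giving 80.7°.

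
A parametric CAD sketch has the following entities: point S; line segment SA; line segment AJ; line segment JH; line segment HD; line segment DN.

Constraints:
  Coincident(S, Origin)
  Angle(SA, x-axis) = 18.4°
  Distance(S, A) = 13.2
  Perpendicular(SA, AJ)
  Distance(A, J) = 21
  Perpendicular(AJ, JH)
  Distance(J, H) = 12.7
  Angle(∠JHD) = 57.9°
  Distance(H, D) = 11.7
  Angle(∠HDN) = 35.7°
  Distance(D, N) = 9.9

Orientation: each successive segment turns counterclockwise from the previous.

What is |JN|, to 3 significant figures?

5.86

∠JHD = 57.9° gives HD at -39.5° from the x-axis; with |HD| = 11.7, D = (2.87, 12.6). ∠HDN = 35.7° gives DN at 105° from the x-axis; with |DN| = 9.9, N = (0.345, 22.2). Then |JN| = |N − J| = 5.86.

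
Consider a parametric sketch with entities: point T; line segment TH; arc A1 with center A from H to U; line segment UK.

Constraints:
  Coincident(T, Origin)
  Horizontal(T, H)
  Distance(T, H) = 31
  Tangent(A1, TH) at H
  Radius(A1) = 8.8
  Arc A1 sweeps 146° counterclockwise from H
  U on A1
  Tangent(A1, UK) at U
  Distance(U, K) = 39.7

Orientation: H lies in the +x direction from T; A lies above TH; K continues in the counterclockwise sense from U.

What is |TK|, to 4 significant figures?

38.41

T is at the origin; T and H share the same y with |TH| = 31.0 and H on the +x side, so H = (31.00, 0.000). A1 meets TH tangentially, so AH is at right angles to TH, so A = H + (0, 8.8) = (31.00, 8.800). On A1, H sits at bearing -90° from A; a 146° counterclockwise sweep puts U at bearing 56°, so U = A + 8.8·(cos 56°, sin 56°) = (35.92, 16.10). Since A1 is tangent to UK there, AU ⟂ UK, so UK runs along (−sin 56°, cos 56°); with |UK| = 39.7, K = (3.008, 38.30). Then |TK| = |K − T| = 38.41.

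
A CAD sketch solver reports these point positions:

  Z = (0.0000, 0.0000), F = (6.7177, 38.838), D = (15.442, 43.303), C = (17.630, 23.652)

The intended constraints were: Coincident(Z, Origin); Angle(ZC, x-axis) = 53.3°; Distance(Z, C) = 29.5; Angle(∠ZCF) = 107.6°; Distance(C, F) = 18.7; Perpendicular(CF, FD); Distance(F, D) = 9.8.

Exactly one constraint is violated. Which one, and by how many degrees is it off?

Perpendicular(CF, FD) — off by 8.60°.

Z = (0.00, 0.00) ✓; ZC at 53.30° ✓; |ZC| = 29.50 ✓; ∠ZCF = 107.6° ✓; |CF| = 18.70 ✓; ∠(CF, FD) = 98.60° ✗; |FD| = 9.800 ✓.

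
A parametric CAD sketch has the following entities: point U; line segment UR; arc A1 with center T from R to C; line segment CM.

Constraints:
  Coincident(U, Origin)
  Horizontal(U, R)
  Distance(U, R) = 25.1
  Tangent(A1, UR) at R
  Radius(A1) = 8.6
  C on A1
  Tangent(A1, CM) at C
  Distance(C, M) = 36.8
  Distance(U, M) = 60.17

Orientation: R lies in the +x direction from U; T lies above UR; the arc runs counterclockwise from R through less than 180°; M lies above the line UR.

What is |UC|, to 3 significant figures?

34.0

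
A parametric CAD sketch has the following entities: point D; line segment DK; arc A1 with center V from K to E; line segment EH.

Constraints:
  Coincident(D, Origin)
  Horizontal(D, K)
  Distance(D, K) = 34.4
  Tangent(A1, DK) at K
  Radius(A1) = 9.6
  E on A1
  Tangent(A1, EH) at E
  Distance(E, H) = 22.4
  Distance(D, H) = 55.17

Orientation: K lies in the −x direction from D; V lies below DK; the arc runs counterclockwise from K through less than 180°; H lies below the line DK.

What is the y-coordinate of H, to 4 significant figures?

-31.35

D is at the origin; D and K share the same y with |DK| = 34.4 and K on the −x side, so K = (-34.40, 0.000). Tangency of A1 to DK means the radius VK is perpendicular to DK, so V = K + (0, -9.6) = (-34.40, -9.600). Since VE ⟂ EH (tangency), |VH| = √(9.6² + 22.4²) = 24.37 regardless of where E sits on A1. So H lies on both circle(D, 55.17) and circle(V, 24.37); the below-DK intersection is H = (-45.40, -31.35). E is the foot of the tangent from H: E = (-43.98, -8.992).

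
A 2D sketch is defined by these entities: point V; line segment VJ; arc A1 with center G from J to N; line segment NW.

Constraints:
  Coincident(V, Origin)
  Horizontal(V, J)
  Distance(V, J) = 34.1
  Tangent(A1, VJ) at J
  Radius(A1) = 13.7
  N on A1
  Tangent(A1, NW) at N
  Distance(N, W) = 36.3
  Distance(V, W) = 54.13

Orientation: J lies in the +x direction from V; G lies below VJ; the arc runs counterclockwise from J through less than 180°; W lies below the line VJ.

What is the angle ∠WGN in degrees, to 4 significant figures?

69.32°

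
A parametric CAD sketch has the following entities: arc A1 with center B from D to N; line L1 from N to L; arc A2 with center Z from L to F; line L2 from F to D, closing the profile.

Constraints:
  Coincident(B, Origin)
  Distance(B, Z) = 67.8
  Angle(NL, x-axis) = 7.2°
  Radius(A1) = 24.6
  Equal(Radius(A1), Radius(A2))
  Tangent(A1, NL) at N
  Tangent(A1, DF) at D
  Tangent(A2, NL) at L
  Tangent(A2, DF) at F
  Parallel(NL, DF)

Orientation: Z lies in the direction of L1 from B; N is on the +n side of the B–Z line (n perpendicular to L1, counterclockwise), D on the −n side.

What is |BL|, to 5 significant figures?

72.125

The slot axis is L1's direction at 7.2°, so u = (cos 7.2°, sin 7.2°) = (0.99211, 0.12533) and n = (−sin 7.2°, cos 7.2°) = (-0.12533, 0.99211). B is at the origin and Z lies 67.8 along u from B, so Z = 67.8·u = (67.265, 8.4976). Tangency of A1 to both parallel lines with radius 24.6 puts N and D at B ± 24.6·n: N = (-3.0832, 24.406), D = (3.0832, -24.406). Equal radii place L and F the same way about Z: L = Z + 24.6·n = (64.182, 32.904), F = Z − 24.6·n = (70.349, -15.908). Then |BL| = |L − B| = 72.125.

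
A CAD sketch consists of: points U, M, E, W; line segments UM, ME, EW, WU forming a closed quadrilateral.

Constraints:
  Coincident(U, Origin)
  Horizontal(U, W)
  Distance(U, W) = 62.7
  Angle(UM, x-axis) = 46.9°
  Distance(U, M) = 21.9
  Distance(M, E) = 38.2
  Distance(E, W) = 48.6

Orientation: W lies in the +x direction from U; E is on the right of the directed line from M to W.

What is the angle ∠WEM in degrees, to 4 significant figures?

69.72°

Checks: |ME| = 38.20 ✓; |EW| = 48.60 ✓.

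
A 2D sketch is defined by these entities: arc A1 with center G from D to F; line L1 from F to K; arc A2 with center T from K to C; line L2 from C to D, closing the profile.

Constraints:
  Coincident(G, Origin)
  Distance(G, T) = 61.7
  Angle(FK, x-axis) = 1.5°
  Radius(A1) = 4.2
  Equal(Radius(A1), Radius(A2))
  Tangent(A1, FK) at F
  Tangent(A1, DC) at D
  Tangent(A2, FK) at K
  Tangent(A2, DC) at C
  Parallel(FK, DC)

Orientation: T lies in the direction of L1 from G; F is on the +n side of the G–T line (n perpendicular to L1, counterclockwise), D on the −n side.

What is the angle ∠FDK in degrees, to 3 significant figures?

82.2°

The slot axis is L1's direction at 1.5°, so u = (cos 1.5°, sin 1.5°) = (1.00, 0.0262) and n = (−sin 1.5°, cos 1.5°) = (-0.0262, 1.00). G is at the origin and T lies 61.7 along u from G, so T = 61.7·u = (61.7, 1.62). Tangency of A1 to both parallel lines with radius 4.2 puts F and D at G ± 4.2·n: F = (-0.110, 4.20), D = (0.110, -4.20). Equal radii place K and C the same way about T: K = T + 4.2·n = (61.6, 5.81), C = T − 4.2·n = (61.8, -2.58). Then cos ∠FDK = DF·DK / (|DF||DK|), giving 82.2°.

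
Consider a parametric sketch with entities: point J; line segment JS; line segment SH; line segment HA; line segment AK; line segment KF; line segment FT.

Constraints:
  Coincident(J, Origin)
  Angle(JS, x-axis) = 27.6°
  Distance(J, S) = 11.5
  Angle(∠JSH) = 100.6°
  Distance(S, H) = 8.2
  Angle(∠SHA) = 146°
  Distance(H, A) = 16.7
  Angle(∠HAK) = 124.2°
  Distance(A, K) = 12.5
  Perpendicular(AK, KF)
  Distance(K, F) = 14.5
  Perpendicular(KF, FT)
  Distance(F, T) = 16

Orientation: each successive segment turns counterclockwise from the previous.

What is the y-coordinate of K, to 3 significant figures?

20.1

J is at the origin; JS runs at 27.6° with length 11.5, so S = (10.2, 5.33). ∠JSH = 100.6° gives SH at 107° from the x-axis; with |SH| = 8.2, H = (7.79, 13.2). ∠SHA = 146.0° gives HA at 141° from the x-axis; with |HA| = 16.7, A = (-5.18, 23.7). ∠HAK = 124.2° gives AK at -163° from the x-axis; with |AK| = 12.5, K = (-17.2, 20.1). So K.y = 20.1.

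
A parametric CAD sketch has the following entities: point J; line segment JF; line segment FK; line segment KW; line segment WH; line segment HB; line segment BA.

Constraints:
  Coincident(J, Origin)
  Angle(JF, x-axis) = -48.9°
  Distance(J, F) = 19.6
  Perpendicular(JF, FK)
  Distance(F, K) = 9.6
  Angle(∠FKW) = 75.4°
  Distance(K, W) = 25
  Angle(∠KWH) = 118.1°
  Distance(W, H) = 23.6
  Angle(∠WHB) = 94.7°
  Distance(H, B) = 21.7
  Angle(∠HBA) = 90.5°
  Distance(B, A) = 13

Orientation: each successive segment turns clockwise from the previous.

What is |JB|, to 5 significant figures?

28.441

J is at the origin; JF runs at -48.9° with length 19.6, so F = (12.885, -14.770). JF is perpendicular to FK, so FK runs at -138.90°; with |FK| = 9.6, K = (5.6503, -21.081). ∠FKW = 75.4° gives KW at 116.50° from the x-axis; with |KW| = 25.0, W = (-5.5046, 1.2927). ∠KWH = 118.1° gives WH at 54.600° from the x-axis; with |WH| = 23.6, H = (8.1664, 20.530). ∠WHB = 94.7° gives HB at -30.700° from the x-axis; with |HB| = 21.7, B = (26.825, 9.4509). Then |JB| = |B − J| = 28.441.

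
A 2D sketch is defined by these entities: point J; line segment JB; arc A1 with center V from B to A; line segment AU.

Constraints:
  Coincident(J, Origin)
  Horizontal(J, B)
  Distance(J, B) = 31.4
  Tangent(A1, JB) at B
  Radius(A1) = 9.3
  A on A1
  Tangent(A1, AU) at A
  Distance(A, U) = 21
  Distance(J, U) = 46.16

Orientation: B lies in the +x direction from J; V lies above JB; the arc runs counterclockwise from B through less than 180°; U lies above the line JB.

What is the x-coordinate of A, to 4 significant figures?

40.15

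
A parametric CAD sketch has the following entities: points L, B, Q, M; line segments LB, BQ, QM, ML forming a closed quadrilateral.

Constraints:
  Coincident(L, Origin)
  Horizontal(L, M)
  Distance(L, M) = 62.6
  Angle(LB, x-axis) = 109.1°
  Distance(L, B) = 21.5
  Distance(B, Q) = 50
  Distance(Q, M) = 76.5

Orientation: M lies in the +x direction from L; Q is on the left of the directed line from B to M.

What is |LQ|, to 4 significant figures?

65.77

L is at the origin; L and M share the same y with |LM| = 62.6 and M in +x, so M = (62.6, 0). LB runs at 109.1° with |LB| = 21.5, so B = (-7.035, 20.32). Q is determined by |BQ| = 50.0 and |QM| = 76.5 together: it lies at the intersection of circle(B, 50.0) and circle(M, 76.5). With |BM| = 72.54, the foot of the radical line on BM is 13.16 from B and the perpendicular offset is √(50.0² − 13.16²) = 48.24. Taking the left-of-BM solution: Q = (19.11, 62.94).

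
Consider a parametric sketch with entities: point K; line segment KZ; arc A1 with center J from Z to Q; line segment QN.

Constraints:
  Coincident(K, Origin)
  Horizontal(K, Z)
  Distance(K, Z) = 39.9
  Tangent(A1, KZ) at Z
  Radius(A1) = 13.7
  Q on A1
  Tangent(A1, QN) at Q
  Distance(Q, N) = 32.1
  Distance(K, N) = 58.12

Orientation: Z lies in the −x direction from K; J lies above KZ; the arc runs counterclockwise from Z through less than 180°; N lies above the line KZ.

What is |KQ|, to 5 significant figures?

31.173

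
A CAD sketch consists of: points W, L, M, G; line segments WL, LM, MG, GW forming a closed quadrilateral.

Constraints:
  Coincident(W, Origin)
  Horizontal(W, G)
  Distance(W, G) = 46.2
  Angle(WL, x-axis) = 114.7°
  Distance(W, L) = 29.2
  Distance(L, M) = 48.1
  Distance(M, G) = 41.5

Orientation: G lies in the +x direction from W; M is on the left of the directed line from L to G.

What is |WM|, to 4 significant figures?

52.30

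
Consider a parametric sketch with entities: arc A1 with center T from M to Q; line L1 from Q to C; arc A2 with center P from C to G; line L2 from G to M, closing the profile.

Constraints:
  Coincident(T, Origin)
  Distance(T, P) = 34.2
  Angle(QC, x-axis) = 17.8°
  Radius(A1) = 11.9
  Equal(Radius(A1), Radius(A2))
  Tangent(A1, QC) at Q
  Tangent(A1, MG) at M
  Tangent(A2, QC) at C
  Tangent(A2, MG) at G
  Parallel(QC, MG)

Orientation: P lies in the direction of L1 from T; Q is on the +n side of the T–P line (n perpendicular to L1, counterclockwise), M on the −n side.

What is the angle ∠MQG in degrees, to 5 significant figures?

55.166°

Tangency of A1 to both parallel lines with radius 11.9 puts Q and M at T ± 11.9·n: Q = (-3.6378, 11.330), M = (3.6378, -11.330). Equal radii place C and G the same way about P: C = P + 11.9·n = (28.925, 21.785), G = P − 11.9·n = (36.201, -0.87556). Then cos ∠MQG = QM·QG / (|QM||QG|), giving 55.166°.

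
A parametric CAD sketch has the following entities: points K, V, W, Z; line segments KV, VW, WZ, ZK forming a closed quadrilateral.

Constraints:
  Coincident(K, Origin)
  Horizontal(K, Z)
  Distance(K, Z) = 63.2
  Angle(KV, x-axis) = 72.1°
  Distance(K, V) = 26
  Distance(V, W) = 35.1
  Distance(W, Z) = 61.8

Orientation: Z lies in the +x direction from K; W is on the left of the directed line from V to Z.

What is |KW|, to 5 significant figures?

60.112

K is at the origin; K and Z share the same y with |KZ| = 63.2 and Z in +x, so Z = (63.2, 0). KV runs at 72.1° with |KV| = 26.0, so V = (7.9913, 24.741). W is determined by |VW| = 35.1 and |WZ| = 61.8 together: it lies at the intersection of circle(V, 35.1) and circle(Z, 61.8). With |VZ| = 60.499, the foot of the radical line on VZ is 8.8672 from V and the perpendicular offset is √(35.1² − 8.8672²) = 33.961. Taking the left-of-VZ solution: W = (29.972, 52.107).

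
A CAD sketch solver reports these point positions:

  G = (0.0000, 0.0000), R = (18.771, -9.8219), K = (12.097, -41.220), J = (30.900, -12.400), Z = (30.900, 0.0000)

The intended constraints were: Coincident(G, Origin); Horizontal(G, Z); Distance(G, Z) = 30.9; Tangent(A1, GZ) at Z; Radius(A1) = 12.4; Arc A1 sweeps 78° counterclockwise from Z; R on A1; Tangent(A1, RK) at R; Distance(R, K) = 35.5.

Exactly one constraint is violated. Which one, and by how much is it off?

Distance(R, K) = 35.5 — off by 3.40.

G = (0.00, 0.00) ✓; G.y = 0.00, Z.y = 0.00 ✓; |GZ| = 30.90 ✓; ∠(JZ, ZG) = 90.00° ✓; |JZ| = 12.40 ✓; bearing(J→R) − bearing(J→Z) = 78.00° ✓; |JR| = 12.40 ✓; ∠(JR, RK) = 90.00° ✓; |RK| = 32.10 ✗.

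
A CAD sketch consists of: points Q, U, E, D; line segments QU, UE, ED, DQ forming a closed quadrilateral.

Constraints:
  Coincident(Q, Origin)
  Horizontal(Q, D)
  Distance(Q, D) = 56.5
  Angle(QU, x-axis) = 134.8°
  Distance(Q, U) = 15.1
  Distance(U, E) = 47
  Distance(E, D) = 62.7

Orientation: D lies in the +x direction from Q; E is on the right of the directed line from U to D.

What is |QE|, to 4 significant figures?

34.22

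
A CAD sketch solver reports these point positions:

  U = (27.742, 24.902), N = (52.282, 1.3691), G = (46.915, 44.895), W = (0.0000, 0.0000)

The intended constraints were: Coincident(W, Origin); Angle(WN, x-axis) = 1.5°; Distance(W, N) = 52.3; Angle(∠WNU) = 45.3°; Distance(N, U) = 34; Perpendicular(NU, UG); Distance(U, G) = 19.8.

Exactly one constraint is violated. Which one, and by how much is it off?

Distance(U, G) = 19.8 — off by 7.90.

W = (0.00, 0.00) ✓; WN at 1.500° ✓; |WN| = 52.30 ✓; ∠WNU = 45.30° ✓; |NU| = 34.00 ✓; ∠(NU, UG) = 90.00° ✓; |UG| = 27.70 ✗.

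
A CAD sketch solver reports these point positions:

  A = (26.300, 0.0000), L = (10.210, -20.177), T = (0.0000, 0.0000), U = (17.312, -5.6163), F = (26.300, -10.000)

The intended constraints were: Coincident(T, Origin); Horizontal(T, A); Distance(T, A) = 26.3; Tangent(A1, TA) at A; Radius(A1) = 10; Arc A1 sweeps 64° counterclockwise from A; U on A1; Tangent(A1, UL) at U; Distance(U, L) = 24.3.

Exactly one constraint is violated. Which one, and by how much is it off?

Distance(U, L) = 24.3 — off by 8.10.

T = (0.00, 0.00) ✓; T.y = 0.00, A.y = 0.00 ✓; |TA| = 26.30 ✓; ∠(FA, AT) = 90.00° ✓; |FA| = 10.00 ✓; bearing(F→U) − bearing(F→A) = 64.00° ✓; |FU| = 10.00 ✓; ∠(FU, UL) = 90.00° ✓; |UL| = 16.20 ✗.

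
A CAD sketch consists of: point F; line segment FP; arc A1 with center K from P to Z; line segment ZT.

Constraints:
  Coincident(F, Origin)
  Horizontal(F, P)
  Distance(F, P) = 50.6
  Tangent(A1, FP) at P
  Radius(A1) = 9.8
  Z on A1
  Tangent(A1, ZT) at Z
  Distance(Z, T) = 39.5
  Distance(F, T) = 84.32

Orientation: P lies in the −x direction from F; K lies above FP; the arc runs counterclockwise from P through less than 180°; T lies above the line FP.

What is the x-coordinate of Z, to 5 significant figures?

-43.645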